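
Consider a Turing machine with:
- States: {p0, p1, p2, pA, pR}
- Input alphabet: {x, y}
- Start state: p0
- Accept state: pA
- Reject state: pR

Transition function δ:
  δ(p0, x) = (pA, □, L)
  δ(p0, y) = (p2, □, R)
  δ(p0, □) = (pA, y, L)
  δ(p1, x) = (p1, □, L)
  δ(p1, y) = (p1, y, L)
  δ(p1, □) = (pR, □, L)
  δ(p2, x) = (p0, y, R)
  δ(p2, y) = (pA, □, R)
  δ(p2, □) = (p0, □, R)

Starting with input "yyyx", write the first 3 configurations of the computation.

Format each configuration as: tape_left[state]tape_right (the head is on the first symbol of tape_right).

Transitions applied:
Step 1: δ(p0, y) = (p2, □, R)
Step 2: δ(p2, y) = (pA, □, R)

The first 3 configurations are:
[p0]yyyx ⊢ □[p2]yyx ⊢ □□[pA]yx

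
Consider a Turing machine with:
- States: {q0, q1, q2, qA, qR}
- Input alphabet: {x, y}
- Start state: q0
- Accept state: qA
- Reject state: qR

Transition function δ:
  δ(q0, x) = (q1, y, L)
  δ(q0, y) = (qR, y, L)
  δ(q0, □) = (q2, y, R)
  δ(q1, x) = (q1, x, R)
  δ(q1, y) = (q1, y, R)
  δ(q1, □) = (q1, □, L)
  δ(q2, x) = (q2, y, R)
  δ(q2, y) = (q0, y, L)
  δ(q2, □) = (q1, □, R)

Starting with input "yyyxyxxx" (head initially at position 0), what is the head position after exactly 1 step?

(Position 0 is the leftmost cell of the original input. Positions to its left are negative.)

Execution trace (head position shown):
Step 0: [q0]yyyxyxxx  (head at position 0)
Step 1: move left → [qR]□yyyxyxxx  (head at position -1)

After 1 step, the head is at position -1.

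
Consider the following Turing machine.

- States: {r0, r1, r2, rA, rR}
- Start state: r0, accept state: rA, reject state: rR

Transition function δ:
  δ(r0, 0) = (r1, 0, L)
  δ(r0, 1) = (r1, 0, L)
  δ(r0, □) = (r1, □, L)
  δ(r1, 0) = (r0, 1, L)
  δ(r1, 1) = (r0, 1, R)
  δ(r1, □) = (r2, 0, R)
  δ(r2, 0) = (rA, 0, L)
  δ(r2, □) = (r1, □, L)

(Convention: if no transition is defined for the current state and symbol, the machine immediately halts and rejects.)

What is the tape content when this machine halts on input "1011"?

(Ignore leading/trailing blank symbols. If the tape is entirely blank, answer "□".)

Execution trace:
Initial: [r0]1011
Step 1: δ(r0, 1) = (r1, 0, L) → [r1]□0011
Step 2: δ(r1, □) = (r2, 0, R) → 0[r2]0011
Step 3: δ(r2, 0) = (rA, 0, L) → [rA]00011

The machine reaches the accept state rA and halts.

Final tape (ignoring leading/trailing blanks): 00011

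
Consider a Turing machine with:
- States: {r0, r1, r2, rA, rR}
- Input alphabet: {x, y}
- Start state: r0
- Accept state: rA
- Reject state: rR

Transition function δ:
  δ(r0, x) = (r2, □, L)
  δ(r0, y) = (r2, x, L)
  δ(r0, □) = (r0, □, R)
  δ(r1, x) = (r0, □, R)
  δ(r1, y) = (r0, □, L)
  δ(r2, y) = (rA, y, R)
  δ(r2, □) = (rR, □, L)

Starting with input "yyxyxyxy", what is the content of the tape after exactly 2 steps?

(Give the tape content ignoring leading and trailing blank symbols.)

Execution trace:
Initial: [r0]yyxyxyxy
Step 1: δ(r0, y) = (r2, x, L) → [r2]□xyxyxyxy
Step 2: δ(r2, □) = (rR, □, L) → [rR]□□xyxyxyxy

The machine reaches the reject state rR and halts.

After 2 steps, the tape (ignoring leading/trailing blanks) is: xyxyxyxy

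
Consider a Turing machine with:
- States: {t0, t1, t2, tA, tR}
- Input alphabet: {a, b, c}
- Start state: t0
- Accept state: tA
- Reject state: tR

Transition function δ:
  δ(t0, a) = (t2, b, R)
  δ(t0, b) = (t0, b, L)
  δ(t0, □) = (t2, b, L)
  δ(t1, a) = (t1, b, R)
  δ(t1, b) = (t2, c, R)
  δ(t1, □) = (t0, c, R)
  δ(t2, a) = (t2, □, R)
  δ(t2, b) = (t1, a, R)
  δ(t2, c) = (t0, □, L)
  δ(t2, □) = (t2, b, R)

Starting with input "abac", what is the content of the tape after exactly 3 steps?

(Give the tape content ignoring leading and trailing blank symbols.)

Execution trace:
Initial: [t0]abac
Step 1: δ(t0, a) = (t2, b, R) → b[t2]bac
Step 2: δ(t2, b) = (t1, a, R) → ba[t1]ac
Step 3: δ(t1, a) = (t1, b, R) → bab[t1]c

No transition is defined for δ(t1, c). By convention the machine halts and rejects.

After 3 steps, the tape (ignoring leading/trailing blanks) is: babc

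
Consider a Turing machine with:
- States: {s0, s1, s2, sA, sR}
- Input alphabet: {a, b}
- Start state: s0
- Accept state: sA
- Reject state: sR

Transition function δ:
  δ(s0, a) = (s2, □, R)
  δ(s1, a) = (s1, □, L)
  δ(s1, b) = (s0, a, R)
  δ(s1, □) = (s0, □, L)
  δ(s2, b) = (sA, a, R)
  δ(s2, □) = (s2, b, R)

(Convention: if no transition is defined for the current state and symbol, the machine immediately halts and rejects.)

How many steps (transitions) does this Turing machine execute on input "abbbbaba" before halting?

Execution trace:
Initial: [s0]abbbbaba
Step 1: δ(s0, a) = (s2, □, R) → □[s2]bbbbaba
Step 2: δ(s2, b) = (sA, a, R) → □a[sA]bbbaba

The machine reaches the accept state sA and halts.

The machine executed 2 steps before halting.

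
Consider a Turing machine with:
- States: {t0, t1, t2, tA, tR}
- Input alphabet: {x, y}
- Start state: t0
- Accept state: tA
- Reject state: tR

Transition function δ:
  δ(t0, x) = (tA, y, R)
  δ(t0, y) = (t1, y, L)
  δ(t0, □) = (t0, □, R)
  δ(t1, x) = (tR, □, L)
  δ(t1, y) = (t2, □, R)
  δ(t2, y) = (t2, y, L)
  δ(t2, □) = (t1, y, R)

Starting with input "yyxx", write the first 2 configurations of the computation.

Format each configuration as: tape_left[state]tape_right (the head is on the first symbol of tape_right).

Transitions applied:
Step 1: δ(t0, y) = (t1, y, L)

The first 2 configurations are:
[t0]yyxx ⊢ [t1]□yyxx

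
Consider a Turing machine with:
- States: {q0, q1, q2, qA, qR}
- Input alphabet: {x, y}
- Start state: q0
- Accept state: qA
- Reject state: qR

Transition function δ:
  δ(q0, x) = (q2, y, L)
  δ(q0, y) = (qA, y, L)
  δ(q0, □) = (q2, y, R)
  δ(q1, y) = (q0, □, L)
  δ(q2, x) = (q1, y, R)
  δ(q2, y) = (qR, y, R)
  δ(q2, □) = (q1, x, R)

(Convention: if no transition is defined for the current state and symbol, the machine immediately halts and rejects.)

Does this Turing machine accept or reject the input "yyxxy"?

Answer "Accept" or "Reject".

Execution trace:
Initial: [q0]yyxxy
Step 1: δ(q0, y) = (qA, y, L) → [qA]□yyxxy

The machine reaches the accept state qA and halts.

Answer: Accept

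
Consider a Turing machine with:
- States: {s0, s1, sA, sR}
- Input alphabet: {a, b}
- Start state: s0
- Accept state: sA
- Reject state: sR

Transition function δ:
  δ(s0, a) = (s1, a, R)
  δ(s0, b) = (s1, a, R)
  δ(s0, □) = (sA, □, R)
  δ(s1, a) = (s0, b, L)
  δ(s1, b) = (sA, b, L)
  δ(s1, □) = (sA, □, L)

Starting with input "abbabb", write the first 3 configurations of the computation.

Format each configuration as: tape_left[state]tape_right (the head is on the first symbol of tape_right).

Transitions applied:
Step 1: δ(s0, a) = (s1, a, R)
Step 2: δ(s1, b) = (sA, b, L)

The first 3 configurations are:
[s0]abbabb ⊢ a[s1]bbabb ⊢ [sA]abbabb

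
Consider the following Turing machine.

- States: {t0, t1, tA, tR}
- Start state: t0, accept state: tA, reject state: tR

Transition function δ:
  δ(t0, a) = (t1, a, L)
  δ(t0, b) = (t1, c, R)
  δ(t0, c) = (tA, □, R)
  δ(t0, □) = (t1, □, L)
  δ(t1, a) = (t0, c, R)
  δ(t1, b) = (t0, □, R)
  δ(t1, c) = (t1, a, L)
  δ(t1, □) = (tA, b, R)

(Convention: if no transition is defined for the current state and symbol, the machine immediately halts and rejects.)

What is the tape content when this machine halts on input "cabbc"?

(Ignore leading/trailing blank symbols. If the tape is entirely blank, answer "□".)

Execution trace:
Initial: [t0]cabbc
Step 1: δ(t0, c) = (tA, □, R) → □[tA]abbc

The machine reaches the accept state tA and halts.

Final tape (ignoring leading/trailing blanks): abbc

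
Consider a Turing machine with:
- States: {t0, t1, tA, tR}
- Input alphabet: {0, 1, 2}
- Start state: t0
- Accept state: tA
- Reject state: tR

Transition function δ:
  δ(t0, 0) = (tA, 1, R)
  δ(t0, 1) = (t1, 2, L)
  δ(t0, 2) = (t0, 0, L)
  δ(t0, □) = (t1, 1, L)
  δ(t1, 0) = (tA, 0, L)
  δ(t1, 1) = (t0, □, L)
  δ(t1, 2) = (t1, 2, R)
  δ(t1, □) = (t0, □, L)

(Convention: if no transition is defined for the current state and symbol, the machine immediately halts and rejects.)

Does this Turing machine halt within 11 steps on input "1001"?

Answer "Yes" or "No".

Execution trace:
Initial: [t0]1001
Step 1: δ(t0, 1) = (t1, 2, L) → [t1]□2001
Step 2: δ(t1, □) = (t0, □, L) → [t0]□□2001
Step 3: δ(t0, □) = (t1, 1, L) → [t1]□1□2001
Step 4: δ(t1, □) = (t0, □, L) → [t0]□□1□2001
Step 5: δ(t0, □) = (t1, 1, L) → [t1]□1□1□2001
Step 6: δ(t1, □) = (t0, □, L) → [t0]□□1□1□2001
Step 7: δ(t0, □) = (t1, 1, L) → [t1]□1□1□1□2001
Step 8: δ(t1, □) = (t0, □, L) → [t0]□□1□1□1□2001
Step 9: δ(t0, □) = (t1, 1, L) → [t1]□1□1□1□1□2001
Step 10: δ(t1, □) = (t0, □, L) → [t0]□□1□1□1□1□2001
Step 11: δ(t0, □) = (t1, 1, L) → [t1]□1□1□1□1□1□2001

The machine has not reached a halting state after 11 steps.
The machine did not halt within the 11-step bound.

Answer: No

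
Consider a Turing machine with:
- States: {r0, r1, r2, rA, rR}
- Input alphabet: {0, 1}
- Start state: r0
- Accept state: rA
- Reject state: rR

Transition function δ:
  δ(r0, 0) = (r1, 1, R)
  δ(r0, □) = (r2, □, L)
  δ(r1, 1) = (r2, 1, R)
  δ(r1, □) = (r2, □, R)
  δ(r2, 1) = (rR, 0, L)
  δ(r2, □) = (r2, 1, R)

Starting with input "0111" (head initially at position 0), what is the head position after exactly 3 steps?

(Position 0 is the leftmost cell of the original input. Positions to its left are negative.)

Execution trace (head position shown):
Step 0: [r0]0111  (head at position 0)
Step 1: move right → 1[r1]111  (head at position 1)
Step 2: move right → 11[r2]11  (head at position 2)
Step 3: move left → 1[rR]101  (head at position 1)

After 3 steps, the head is at position 1.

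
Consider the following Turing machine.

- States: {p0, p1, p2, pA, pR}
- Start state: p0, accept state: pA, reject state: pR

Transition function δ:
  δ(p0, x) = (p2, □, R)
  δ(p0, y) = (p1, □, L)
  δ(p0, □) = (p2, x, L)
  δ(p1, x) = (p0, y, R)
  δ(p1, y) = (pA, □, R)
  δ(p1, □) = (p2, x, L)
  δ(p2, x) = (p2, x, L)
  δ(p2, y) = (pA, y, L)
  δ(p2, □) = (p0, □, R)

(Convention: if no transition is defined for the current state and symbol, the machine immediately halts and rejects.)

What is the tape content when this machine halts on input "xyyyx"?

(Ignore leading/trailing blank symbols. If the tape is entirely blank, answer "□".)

Execution trace:
Initial: [p0]xyyyx
Step 1: δ(p0, x) = (p2, □, R) → □[p2]yyyx
Step 2: δ(p2, y) = (pA, y, L) → [pA]□yyyx

The machine reaches the accept state pA and halts.

Final tape (ignoring leading/trailing blanks): yyyx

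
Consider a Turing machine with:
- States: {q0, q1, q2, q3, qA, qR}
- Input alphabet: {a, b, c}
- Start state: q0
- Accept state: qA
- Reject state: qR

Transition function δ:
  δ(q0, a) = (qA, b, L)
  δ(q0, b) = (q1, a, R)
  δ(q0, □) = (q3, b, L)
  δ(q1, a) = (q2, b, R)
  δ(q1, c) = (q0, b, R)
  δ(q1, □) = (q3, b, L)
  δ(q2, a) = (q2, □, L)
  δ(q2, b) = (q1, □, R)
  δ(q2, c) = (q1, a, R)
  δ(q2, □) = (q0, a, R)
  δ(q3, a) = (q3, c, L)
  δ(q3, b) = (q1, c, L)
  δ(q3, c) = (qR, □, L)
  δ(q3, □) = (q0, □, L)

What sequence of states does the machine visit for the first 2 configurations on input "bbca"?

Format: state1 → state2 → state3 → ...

Execution trace:
Initial: [q0]bbca
Step 1: δ(q0, b) = (q1, a, R) → a[q1]bca

No transition is defined for δ(q1, b). By convention the machine halts and rejects.

State sequence: q0 → q1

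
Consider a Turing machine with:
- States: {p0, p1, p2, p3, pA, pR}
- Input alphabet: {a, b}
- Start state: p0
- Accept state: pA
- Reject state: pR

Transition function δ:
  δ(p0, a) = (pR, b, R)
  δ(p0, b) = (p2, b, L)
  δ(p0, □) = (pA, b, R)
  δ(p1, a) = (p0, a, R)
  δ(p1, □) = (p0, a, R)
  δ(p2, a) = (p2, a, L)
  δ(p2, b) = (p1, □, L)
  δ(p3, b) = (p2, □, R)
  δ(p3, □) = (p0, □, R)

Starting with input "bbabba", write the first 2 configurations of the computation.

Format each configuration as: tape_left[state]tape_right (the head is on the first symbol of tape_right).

Transitions applied:
Step 1: δ(p0, b) = (p2, b, L)

The first 2 configurations are:
[p0]bbabba ⊢ [p2]□bbabba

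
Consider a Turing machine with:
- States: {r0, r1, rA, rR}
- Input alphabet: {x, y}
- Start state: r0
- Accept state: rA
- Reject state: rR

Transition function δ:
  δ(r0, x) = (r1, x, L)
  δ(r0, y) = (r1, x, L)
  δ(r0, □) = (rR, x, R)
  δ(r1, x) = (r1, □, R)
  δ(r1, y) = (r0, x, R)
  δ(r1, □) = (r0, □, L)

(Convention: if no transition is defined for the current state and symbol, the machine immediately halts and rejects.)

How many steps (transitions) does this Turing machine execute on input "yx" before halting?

Execution trace:
Initial: [r0]yx
Step 1: δ(r0, y) = (r1, x, L) → [r1]□xx
Step 2: δ(r1, □) = (r0, □, L) → [r0]□□xx
Step 3: δ(r0, □) = (rR, x, R) → x[rR]□xx

The machine reaches the reject state rR and halts.

The machine executed 3 steps before halting.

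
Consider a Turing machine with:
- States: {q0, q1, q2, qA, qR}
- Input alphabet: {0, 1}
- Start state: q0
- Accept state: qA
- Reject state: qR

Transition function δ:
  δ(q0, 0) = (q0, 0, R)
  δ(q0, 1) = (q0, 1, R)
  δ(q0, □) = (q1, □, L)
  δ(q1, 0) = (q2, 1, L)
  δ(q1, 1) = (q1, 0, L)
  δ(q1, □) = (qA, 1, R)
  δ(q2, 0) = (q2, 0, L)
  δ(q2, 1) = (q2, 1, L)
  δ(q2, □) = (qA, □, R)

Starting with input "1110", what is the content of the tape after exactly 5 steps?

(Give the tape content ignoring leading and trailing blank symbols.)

Execution trace:
Initial: [q0]1110
Step 1: δ(q0, 1) = (q0, 1, R) → 1[q0]110
Step 2: δ(q0, 1) = (q0, 1, R) → 11[q0]10
Step 3: δ(q0, 1) = (q0, 1, R) → 111[q0]0
Step 4: δ(q0, 0) = (q0, 0, R) → 1110[q0]□
Step 5: δ(q0, □) = (q1, □, L) → 111[q1]0□

After 5 steps, the tape (ignoring leading/trailing blanks) is: 1110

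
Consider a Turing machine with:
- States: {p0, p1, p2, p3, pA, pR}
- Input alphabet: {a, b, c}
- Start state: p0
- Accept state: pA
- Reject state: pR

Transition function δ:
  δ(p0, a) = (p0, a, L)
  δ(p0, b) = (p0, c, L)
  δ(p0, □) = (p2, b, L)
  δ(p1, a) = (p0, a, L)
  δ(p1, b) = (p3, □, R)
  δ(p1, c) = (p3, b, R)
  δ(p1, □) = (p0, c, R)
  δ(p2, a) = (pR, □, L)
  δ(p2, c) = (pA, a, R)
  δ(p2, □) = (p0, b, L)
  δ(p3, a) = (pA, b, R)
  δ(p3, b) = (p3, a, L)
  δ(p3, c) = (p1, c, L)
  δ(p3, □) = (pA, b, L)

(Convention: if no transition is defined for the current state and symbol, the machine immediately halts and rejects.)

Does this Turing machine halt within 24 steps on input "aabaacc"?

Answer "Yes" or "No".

Execution trace:
Initial: [p0]aabaacc
Step 1: δ(p0, a) = (p0, a, L) → [p0]□aabaacc
Step 2: δ(p0, □) = (p2, b, L) → [p2]□baabaacc
Step 3: δ(p2, □) = (p0, b, L) → [p0]□bbaabaacc
Step 4: δ(p0, □) = (p2, b, L) → [p2]□bbbaabaacc
Step 5: δ(p2, □) = (p0, b, L) → [p0]□bbbbaabaacc
Step 6: δ(p0, □) = (p2, b, L) → [p2]□bbbbbaabaacc
Step 7: δ(p2, □) = (p0, b, L) → [p0]□bbbbbbaabaacc
Step 8: δ(p0, □) = (p2, b, L) → [p2]□bbbbbbbaabaacc
Step 9: δ(p2, □) = (p0, b, L) → [p0]□bbbbbbbbaabaacc
Step 10: δ(p0, □) = (p2, b, L) → [p2]□bbbbbbbbbaabaacc
Step 11: δ(p2, □) = (p0, b, L) → [p0]□bbbbbbbbbbaabaacc
Step 12: δ(p0, □) = (p2, b, L) → [p2]□bbbbbbbbbbbaabaacc
Step 13: δ(p2, □) = (p0, b, L) → [p0]□bbbbbbbbbbbbaabaacc
Step 14: δ(p0, □) = (p2, b, L) → [p2]□bbbbbbbbbbbbbaabaacc
Step 15: δ(p2, □) = (p0, b, L) → [p0]□bbbbbbbbbbbbbbaabaacc
Step 16: δ(p0, □) = (p2, b, L) → [p2]□bbbbbbbbbbbbbbbaabaacc
Step 17: δ(p2, □) = (p0, b, L) → [p0]□bbbbbbbbbbbbbbbbaabaacc
Step 18: δ(p0, □) = (p2, b, L) → [p2]□bbbbbbbbbbbbbbbbbaabaacc
Step 19: δ(p2, □) = (p0, b, L) → [p0]□bbbbbbbbbbbbbbbbbbaabaacc
Step 20: δ(p0, □) = (p2, b, L) → [p2]□bbbbbbbbbbbbbbbbbbbaabaacc
Step 21: δ(p2, □) = (p0, b, L) → [p0]□bbbbbbbbbbbbbbbbbbbbaabaacc
Step 22: δ(p0, □) = (p2, b, L) → [p2]□bbbbbbbbbbbbbbbbbbbbbaabaacc
Step 23: δ(p2, □) = (p0, b, L) → [p0]□bbbbbbbbbbbbbbbbbbbbbbaabaacc
Step 24: δ(p0, □) = (p2, b, L) → [p2]□bbbbbbbbbbbbbbbbbbbbbbbaabaacc

The machine has not reached a halting state after 24 steps.
The machine did not halt within the 24-step bound.

Answer: No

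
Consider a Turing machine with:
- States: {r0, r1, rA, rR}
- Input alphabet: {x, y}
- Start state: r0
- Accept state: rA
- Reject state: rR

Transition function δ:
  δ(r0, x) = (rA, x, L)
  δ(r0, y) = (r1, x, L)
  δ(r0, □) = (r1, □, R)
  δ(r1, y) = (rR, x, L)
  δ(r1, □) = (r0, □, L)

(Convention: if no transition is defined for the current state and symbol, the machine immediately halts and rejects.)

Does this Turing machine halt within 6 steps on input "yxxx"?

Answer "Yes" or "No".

Execution trace:
Initial: [r0]yxxx
Step 1: δ(r0, y) = (r1, x, L) → [r1]□xxxx
Step 2: δ(r1, □) = (r0, □, L) → [r0]□□xxxx
Step 3: δ(r0, □) = (r1, □, R) → □[r1]□xxxx
Step 4: δ(r1, □) = (r0, □, L) → [r0]□□xxxx
Step 5: δ(r0, □) = (r1, □, R) → □[r1]□xxxx
Step 6: δ(r1, □) = (r0, □, L) → [r0]□□xxxx

The machine has not reached a halting state after 6 steps.
The machine did not halt within the 6-step bound.

Answer: No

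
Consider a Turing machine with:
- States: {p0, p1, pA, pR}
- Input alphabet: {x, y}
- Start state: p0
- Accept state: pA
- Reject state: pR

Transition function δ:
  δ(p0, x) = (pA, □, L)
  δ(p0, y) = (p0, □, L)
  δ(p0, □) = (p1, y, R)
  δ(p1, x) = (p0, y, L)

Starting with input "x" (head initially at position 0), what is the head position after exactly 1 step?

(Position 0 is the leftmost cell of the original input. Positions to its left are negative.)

Execution trace (head position shown):
Step 0: [p0]x  (head at position 0)
Step 1: move left → [pA]□□  (head at position -1)

After 1 step, the head is at position -1.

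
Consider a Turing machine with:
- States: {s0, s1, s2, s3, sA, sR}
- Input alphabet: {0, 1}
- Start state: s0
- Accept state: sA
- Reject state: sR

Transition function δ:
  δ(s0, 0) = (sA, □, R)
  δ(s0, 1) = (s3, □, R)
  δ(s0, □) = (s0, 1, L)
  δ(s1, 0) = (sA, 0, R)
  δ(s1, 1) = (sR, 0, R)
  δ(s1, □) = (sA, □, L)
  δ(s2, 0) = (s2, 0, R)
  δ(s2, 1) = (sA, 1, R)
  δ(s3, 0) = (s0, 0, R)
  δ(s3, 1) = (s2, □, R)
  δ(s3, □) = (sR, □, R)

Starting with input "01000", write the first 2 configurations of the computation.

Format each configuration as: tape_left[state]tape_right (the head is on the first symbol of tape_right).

Transitions applied:
Step 1: δ(s0, 0) = (sA, □, R)

The first 2 configurations are:
[s0]01000 ⊢ □[sA]1000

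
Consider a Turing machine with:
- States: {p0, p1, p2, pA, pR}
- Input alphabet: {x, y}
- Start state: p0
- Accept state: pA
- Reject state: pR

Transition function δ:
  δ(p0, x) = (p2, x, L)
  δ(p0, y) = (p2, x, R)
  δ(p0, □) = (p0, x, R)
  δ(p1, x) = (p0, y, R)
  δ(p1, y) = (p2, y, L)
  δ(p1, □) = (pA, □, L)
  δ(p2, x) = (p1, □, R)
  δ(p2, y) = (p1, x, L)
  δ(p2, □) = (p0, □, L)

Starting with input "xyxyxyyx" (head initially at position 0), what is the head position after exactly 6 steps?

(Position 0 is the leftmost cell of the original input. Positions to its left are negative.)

Execution trace (head position shown):
Step 0: [p0]xyxyxyyx  (head at position 0)
Step 1: move left → [p2]□xyxyxyyx  (head at position -1)
Step 2: move left → [p0]□□xyxyxyyx  (head at position -2)
Step 3: move right → x[p0]□xyxyxyyx  (head at position -1)
Step 4: move right → xx[p0]xyxyxyyx  (head at position 0)
Step 5: move left → x[p2]xxyxyxyyx  (head at position -1)
Step 6: move right → x□[p1]xyxyxyyx  (head at position 0)

After 6 steps, the head is at position 0.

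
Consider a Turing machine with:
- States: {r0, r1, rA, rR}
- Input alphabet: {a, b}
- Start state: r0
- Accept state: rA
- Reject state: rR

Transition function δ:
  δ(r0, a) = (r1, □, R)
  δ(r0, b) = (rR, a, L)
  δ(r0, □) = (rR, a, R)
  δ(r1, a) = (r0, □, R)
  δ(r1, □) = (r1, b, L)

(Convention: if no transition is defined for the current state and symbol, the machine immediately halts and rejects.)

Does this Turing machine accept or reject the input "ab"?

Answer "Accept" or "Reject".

Execution trace:
Initial: [r0]ab
Step 1: δ(r0, a) = (r1, □, R) → □[r1]b

No transition is defined for δ(r1, b). By convention the machine halts and rejects.

Answer: Reject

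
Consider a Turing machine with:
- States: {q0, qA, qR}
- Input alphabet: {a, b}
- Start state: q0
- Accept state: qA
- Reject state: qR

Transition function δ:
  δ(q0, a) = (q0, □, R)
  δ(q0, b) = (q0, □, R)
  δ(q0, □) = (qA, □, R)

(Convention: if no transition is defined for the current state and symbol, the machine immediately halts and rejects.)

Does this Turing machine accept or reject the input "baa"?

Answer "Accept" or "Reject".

Execution trace:
Initial: [q0]baa
Step 1: δ(q0, b) = (q0, □, R) → □[q0]aa
Step 2: δ(q0, a) = (q0, □, R) → □□[q0]a
Step 3: δ(q0, a) = (q0, □, R) → □□□[q0]□
Step 4: δ(q0, □) = (qA, □, R) → □□□□[qA]□

The machine reaches the accept state qA and halts.

Answer: Accept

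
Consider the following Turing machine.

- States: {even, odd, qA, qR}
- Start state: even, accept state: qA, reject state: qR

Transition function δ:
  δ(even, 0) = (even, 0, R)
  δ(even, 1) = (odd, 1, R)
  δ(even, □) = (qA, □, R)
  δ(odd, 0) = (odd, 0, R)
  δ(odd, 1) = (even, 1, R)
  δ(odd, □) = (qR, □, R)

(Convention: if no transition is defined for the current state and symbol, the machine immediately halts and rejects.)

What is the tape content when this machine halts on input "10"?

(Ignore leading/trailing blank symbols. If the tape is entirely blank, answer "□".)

Execution trace:
Initial: [even]10
Step 1: δ(even, 1) = (odd, 1, R) → 1[odd]0
Step 2: δ(odd, 0) = (odd, 0, R) → 10[odd]□
Step 3: δ(odd, □) = (qR, □, R) → 10□[qR]□

The machine reaches the reject state qR and halts.

Final tape (ignoring leading/trailing blanks): 10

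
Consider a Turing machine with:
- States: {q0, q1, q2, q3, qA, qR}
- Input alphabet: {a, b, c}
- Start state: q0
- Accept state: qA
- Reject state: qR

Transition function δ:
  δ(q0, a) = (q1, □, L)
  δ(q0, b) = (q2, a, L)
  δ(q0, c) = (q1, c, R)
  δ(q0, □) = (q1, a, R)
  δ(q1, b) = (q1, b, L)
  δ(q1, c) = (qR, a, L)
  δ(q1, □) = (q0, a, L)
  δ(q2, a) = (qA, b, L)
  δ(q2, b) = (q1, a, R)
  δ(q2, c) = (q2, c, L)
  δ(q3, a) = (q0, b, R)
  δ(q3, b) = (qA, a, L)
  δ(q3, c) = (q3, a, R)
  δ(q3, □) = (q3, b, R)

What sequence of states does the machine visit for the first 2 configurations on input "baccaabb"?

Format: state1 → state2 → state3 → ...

Execution trace:
Initial: [q0]baccaabb
Step 1: δ(q0, b) = (q2, a, L) → [q2]□aaccaabb

No transition is defined for δ(q2, □). By convention the machine halts and rejects.

State sequence: q0 → q2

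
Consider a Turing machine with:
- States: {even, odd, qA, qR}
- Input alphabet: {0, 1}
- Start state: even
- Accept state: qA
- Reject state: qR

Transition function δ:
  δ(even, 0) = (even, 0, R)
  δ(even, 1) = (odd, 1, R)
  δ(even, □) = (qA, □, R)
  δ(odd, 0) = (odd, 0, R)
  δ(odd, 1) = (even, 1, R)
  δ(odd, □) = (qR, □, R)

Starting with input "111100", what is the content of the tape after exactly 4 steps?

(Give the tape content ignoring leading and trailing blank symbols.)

Execution trace:
Initial: [even]111100
Step 1: δ(even, 1) = (odd, 1, R) → 1[odd]11100
Step 2: δ(odd, 1) = (even, 1, R) → 11[even]1100
Step 3: δ(even, 1) = (odd, 1, R) → 111[odd]100
Step 4: δ(odd, 1) = (even, 1, R) → 1111[even]00

After 4 steps, the tape (ignoring leading/trailing blanks) is: 111100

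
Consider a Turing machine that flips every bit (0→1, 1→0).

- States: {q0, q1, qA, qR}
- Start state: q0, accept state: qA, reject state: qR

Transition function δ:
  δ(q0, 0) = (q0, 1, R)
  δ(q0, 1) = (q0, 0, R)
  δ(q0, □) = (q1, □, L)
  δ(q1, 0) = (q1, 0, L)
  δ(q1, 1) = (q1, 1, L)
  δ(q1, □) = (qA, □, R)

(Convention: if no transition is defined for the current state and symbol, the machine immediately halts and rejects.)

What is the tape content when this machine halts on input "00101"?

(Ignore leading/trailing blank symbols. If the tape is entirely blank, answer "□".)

Execution trace:
Initial: [q0]00101
Step 1: δ(q0, 0) = (q0, 1, R) → 1[q0]0101
Step 2: δ(q0, 0) = (q0, 1, R) → 11[q0]101
Step 3: δ(q0, 1) = (q0, 0, R) → 110[q0]01
Step 4: δ(q0, 0) = (q0, 1, R) → 1101[q0]1
Step 5: δ(q0, 1) = (q0, 0, R) → 11010[q0]□
Step 6: δ(q0, □) = (q1, □, L) → 1101[q1]0□
Step 7: δ(q1, 0) = (q1, 0, L) → 110[q1]10□
Step 8: δ(q1, 1) = (q1, 1, L) → 11[q1]010□
Step 9: δ(q1, 0) = (q1, 0, L) → 1[q1]1010□
Step 10: δ(q1, 1) = (q1, 1, L) → [q1]11010□
Step 11: δ(q1, 1) = (q1, 1, L) → [q1]□11010□
Step 12: δ(q1, □) = (qA, □, R) → □[qA]11010□

The machine reaches the accept state qA and halts.

Final tape (ignoring leading/trailing blanks): 11010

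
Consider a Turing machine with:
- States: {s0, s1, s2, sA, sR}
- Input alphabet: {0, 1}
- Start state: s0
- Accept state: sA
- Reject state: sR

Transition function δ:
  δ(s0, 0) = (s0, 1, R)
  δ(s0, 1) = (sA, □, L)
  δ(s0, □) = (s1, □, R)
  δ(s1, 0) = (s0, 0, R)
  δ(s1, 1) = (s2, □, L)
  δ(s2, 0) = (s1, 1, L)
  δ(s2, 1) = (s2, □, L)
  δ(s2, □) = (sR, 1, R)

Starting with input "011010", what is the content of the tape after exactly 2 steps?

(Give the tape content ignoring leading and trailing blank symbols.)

Execution trace:
Initial: [s0]011010
Step 1: δ(s0, 0) = (s0, 1, R) → 1[s0]11010
Step 2: δ(s0, 1) = (sA, □, L) → [sA]1□1010

The machine reaches the accept state sA and halts.

After 2 steps, the tape (ignoring leading/trailing blanks) is: 1□1010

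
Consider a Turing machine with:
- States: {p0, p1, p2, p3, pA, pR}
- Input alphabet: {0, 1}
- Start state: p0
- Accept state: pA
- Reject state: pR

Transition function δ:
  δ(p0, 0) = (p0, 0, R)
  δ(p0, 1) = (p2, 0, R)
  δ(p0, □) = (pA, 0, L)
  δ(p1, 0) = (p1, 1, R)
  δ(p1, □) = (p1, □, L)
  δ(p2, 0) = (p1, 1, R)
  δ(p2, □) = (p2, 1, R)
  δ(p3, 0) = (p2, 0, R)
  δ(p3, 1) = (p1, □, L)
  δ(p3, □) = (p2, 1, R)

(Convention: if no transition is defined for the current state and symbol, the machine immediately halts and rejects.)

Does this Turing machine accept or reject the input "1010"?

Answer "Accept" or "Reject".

Execution trace:
Initial: [p0]1010
Step 1: δ(p0, 1) = (p2, 0, R) → 0[p2]010
Step 2: δ(p2, 0) = (p1, 1, R) → 01[p1]10

No transition is defined for δ(p1, 1). By convention the machine halts and rejects.

Answer: Reject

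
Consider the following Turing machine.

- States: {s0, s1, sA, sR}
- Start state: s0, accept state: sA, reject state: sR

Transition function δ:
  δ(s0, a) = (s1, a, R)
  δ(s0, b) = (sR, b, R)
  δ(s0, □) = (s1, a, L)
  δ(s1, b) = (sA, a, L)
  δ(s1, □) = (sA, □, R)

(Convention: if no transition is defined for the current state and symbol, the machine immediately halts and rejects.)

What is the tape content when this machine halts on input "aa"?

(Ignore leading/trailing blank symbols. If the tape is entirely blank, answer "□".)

Execution trace:
Initial: [s0]aa
Step 1: δ(s0, a) = (s1, a, R) → a[s1]a

No transition is defined for δ(s1, a). By convention the machine halts and rejects.

Final tape (ignoring leading/trailing blanks): aa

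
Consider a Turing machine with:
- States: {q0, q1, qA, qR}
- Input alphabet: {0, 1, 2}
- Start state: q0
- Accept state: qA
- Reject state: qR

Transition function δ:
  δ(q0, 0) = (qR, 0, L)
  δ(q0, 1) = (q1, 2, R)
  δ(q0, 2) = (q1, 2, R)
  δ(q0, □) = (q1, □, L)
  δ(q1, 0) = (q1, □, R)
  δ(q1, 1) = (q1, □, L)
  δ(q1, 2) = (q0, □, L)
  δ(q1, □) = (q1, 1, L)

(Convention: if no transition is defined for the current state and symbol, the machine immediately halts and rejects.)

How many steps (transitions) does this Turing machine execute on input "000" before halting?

Execution trace:
Initial: [q0]000
Step 1: δ(q0, 0) = (qR, 0, L) → [qR]□000

The machine reaches the reject state qR and halts.

The machine executed 1 step before halting.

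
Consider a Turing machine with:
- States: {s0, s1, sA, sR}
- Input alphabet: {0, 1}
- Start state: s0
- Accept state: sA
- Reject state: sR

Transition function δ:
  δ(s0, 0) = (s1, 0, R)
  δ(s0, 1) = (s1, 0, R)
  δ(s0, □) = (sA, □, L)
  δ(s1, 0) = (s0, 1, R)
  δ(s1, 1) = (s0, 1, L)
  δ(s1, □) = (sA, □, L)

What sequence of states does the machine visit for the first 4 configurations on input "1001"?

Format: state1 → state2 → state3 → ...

Execution trace:
Initial: [s0]1001
Step 1: δ(s0, 1) = (s1, 0, R) → 0[s1]001
Step 2: δ(s1, 0) = (s0, 1, R) → 01[s0]01
Step 3: δ(s0, 0) = (s1, 0, R) → 010[s1]1

State sequence: s0 → s1 → s0 → s1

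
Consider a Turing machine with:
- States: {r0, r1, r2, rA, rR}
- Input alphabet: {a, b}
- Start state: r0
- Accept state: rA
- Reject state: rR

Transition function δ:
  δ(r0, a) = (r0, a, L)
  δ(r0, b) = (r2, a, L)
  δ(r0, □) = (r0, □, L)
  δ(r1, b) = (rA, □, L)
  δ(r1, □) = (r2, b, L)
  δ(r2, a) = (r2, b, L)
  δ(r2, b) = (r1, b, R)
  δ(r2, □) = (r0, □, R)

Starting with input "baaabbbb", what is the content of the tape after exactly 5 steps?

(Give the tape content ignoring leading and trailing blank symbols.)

Execution trace:
Initial: [r0]baaabbbb
Step 1: δ(r0, b) = (r2, a, L) → [r2]□aaaabbbb
Step 2: δ(r2, □) = (r0, □, R) → □[r0]aaaabbbb
Step 3: δ(r0, a) = (r0, a, L) → [r0]□aaaabbbb
Step 4: δ(r0, □) = (r0, □, L) → [r0]□□aaaabbbb
Step 5: δ(r0, □) = (r0, □, L) → [r0]□□□aaaabbbb

After 5 steps, the tape (ignoring leading/trailing blanks) is: aaaabbbb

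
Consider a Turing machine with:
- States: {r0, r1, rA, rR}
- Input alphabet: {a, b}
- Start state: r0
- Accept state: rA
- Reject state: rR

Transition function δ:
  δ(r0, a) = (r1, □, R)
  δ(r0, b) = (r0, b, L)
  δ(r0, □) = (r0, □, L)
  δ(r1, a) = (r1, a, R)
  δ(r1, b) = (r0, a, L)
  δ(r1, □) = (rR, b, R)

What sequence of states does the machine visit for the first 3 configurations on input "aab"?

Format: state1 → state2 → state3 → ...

Execution trace:
Initial: [r0]aab
Step 1: δ(r0, a) = (r1, □, R) → □[r1]ab
Step 2: δ(r1, a) = (r1, a, R) → □a[r1]b

State sequence: r0 → r1 → r1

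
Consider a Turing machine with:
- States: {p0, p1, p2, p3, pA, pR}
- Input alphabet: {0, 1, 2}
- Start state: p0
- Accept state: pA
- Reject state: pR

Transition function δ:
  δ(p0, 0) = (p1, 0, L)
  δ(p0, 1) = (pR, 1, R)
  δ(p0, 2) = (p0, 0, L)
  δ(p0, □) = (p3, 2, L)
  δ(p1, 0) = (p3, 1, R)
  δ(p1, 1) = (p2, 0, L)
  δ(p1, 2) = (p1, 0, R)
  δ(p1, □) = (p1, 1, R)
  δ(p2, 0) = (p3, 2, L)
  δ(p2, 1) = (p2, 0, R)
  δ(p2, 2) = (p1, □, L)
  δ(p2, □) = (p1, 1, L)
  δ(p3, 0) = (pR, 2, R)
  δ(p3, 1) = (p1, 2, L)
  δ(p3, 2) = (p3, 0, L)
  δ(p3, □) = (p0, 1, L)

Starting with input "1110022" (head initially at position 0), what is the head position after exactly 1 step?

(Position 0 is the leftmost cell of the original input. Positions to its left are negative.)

Execution trace (head position shown):
Step 0: [p0]1110022  (head at position 0)
Step 1: move right → 1[pR]110022  (head at position 1)

After 1 step, the head is at position 1.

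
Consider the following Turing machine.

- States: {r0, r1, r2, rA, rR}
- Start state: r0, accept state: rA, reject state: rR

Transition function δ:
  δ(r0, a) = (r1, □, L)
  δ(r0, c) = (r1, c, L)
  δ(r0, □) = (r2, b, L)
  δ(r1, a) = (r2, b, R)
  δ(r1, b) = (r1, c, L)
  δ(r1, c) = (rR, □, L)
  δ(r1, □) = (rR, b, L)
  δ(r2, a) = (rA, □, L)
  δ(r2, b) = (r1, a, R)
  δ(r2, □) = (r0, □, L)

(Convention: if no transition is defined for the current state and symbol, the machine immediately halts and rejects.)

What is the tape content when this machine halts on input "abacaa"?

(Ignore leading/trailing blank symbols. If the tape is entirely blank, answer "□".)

Execution trace:
Initial: [r0]abacaa
Step 1: δ(r0, a) = (r1, □, L) → [r1]□□bacaa
Step 2: δ(r1, □) = (rR, b, L) → [rR]□b□bacaa

The machine reaches the reject state rR and halts.

Final tape (ignoring leading/trailing blanks): b□bacaa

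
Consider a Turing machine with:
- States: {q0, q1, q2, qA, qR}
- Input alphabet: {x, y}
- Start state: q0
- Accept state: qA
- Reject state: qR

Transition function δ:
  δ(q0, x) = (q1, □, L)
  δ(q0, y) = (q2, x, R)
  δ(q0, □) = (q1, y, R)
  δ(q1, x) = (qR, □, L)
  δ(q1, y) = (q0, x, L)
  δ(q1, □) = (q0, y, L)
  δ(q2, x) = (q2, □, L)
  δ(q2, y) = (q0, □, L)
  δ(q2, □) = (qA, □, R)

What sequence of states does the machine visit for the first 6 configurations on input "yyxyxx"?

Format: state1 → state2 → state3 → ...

Execution trace:
Initial: [q0]yyxyxx
Step 1: δ(q0, y) = (q2, x, R) → x[q2]yxyxx
Step 2: δ(q2, y) = (q0, □, L) → [q0]x□xyxx
Step 3: δ(q0, x) = (q1, □, L) → [q1]□□□xyxx
Step 4: δ(q1, □) = (q0, y, L) → [q0]□y□□xyxx
Step 5: δ(q0, □) = (q1, y, R) → y[q1]y□□xyxx

State sequence: q0 → q2 → q0 → q1 → q0 → q1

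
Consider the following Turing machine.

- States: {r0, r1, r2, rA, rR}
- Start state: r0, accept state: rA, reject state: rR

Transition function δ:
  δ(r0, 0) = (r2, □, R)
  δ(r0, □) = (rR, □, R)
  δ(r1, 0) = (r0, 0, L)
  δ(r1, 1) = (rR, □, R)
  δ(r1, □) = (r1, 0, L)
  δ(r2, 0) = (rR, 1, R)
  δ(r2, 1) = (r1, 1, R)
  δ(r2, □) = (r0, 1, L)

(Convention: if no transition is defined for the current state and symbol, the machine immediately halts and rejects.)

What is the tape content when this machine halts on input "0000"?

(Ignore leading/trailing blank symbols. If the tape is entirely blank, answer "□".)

Execution trace:
Initial: [r0]0000
Step 1: δ(r0, 0) = (r2, □, R) → □[r2]000
Step 2: δ(r2, 0) = (rR, 1, R) → □1[rR]00

The machine reaches the reject state rR and halts.

Final tape (ignoring leading/trailing blanks): 100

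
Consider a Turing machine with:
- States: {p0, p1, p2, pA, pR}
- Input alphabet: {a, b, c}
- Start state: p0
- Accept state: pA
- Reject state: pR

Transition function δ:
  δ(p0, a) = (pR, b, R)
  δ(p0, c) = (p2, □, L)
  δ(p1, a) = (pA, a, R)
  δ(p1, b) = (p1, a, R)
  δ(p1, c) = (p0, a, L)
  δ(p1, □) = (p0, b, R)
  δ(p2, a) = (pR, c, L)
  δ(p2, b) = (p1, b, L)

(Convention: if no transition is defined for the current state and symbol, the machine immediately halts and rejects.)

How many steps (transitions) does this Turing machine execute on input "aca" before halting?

Execution trace:
Initial: [p0]aca
Step 1: δ(p0, a) = (pR, b, R) → b[pR]ca

The machine reaches the reject state pR and halts.

The machine executed 1 step before halting.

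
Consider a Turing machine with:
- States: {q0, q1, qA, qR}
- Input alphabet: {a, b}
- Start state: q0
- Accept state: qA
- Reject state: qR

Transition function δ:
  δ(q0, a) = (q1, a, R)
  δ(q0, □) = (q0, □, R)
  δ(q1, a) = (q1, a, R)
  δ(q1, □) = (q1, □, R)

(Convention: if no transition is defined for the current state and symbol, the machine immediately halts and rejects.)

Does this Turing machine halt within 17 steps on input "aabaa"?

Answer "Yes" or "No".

Execution trace:
Initial: [q0]aabaa
Step 1: δ(q0, a) = (q1, a, R) → a[q1]abaa
Step 2: δ(q1, a) = (q1, a, R) → aa[q1]baa

No transition is defined for δ(q1, b). By convention the machine halts and rejects.
The machine halted after 2 steps (within the 17-step bound).

Answer: Yes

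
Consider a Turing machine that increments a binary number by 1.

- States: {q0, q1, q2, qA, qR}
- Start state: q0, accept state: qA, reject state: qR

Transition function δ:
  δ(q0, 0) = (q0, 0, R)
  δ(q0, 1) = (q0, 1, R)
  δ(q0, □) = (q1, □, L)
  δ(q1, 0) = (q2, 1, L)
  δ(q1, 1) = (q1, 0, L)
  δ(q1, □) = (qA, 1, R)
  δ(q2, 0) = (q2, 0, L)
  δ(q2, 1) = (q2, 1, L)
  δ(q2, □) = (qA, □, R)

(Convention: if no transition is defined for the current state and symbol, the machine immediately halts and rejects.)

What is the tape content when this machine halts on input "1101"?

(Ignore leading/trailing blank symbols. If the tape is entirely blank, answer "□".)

Execution trace:
Initial: [q0]1101
Step 1: δ(q0, 1) = (q0, 1, R) → 1[q0]101
Step 2: δ(q0, 1) = (q0, 1, R) → 11[q0]01
Step 3: δ(q0, 0) = (q0, 0, R) → 110[q0]1
Step 4: δ(q0, 1) = (q0, 1, R) → 1101[q0]□
Step 5: δ(q0, □) = (q1, □, L) → 110[q1]1□
Step 6: δ(q1, 1) = (q1, 0, L) → 11[q1]00□
Step 7: δ(q1, 0) = (q2, 1, L) → 1[q2]110□
Step 8: δ(q2, 1) = (q2, 1, L) → [q2]1110□
Step 9: δ(q2, 1) = (q2, 1, L) → [q2]□1110□
Step 10: δ(q2, □) = (qA, □, R) → □[qA]1110□

The machine reaches the accept state qA and halts.

Final tape (ignoring leading/trailing blanks): 1110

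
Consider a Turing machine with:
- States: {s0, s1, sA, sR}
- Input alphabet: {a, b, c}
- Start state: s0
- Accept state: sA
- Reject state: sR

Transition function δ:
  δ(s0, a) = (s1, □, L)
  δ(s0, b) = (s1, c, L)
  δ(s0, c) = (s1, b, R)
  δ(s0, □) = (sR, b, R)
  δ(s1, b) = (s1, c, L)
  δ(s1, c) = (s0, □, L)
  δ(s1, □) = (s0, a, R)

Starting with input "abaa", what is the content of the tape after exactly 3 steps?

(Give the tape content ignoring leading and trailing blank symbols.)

Execution trace:
Initial: [s0]abaa
Step 1: δ(s0, a) = (s1, □, L) → [s1]□□baa
Step 2: δ(s1, □) = (s0, a, R) → a[s0]□baa
Step 3: δ(s0, □) = (sR, b, R) → ab[sR]baa

The machine reaches the reject state sR and halts.

After 3 steps, the tape (ignoring leading/trailing blanks) is: abbaa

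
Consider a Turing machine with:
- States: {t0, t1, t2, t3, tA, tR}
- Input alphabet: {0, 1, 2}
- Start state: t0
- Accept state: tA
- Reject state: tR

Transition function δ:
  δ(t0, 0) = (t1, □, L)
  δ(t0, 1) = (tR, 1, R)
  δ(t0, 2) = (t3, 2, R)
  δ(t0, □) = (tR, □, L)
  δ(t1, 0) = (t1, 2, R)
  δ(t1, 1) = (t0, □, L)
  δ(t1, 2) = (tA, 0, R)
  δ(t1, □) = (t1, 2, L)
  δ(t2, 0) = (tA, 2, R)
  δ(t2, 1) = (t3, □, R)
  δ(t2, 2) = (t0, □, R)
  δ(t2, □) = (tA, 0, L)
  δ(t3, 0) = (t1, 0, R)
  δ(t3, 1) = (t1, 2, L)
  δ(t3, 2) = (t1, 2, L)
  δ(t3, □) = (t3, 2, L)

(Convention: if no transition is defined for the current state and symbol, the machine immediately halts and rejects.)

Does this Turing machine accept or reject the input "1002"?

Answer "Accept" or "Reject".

Execution trace:
Initial: [t0]1002
Step 1: δ(t0, 1) = (tR, 1, R) → 1[tR]002

The machine reaches the reject state tR and halts.

Answer: Reject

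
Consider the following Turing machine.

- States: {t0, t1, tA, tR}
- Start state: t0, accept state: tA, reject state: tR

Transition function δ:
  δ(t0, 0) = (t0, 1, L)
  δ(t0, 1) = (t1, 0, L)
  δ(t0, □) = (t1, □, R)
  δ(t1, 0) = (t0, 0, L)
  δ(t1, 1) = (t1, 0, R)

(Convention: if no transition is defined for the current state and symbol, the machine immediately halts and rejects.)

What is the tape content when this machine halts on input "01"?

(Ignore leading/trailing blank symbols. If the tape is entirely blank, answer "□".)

Execution trace:
Initial: [t0]01
Step 1: δ(t0, 0) = (t0, 1, L) → [t0]□11
Step 2: δ(t0, □) = (t1, □, R) → □[t1]11
Step 3: δ(t1, 1) = (t1, 0, R) → □0[t1]1
Step 4: δ(t1, 1) = (t1, 0, R) → □00[t1]□

No transition is defined for δ(t1, □). By convention the machine halts and rejects.

Final tape (ignoring leading/trailing blanks): 00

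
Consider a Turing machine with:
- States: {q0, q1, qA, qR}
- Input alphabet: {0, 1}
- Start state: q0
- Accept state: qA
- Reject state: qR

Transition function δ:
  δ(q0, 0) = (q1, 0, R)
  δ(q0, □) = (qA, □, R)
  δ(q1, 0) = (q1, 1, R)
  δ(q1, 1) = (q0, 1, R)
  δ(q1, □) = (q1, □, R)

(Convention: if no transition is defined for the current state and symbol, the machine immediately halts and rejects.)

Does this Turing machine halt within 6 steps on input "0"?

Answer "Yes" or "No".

Execution trace:
Initial: [q0]0
Step 1: δ(q0, 0) = (q1, 0, R) → 0[q1]□
Step 2: δ(q1, □) = (q1, □, R) → 0□[q1]□
Step 3: δ(q1, □) = (q1, □, R) → 0□□[q1]□
Step 4: δ(q1, □) = (q1, □, R) → 0□□□[q1]□
Step 5: δ(q1, □) = (q1, □, R) → 0□□□□[q1]□
Step 6: δ(q1, □) = (q1, □, R) → 0□□□□□[q1]□

The machine has not reached a halting state after 6 steps.
The machine did not halt within the 6-step bound.

Answer: No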